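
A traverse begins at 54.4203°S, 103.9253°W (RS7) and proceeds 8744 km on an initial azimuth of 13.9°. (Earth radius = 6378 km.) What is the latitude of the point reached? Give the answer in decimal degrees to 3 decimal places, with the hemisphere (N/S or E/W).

23.086°N

δ = d/R = 8744/6378 = 1.370963 rad
φ₂ = arcsin(sin φ₁ cos δ + cos φ₁ sin δ cos θ)
   = arcsin(-0.81331·0.19851 + 0.58183·0.98010·0.97072) = 23.08588°
λ₂ = λ₁ + atan2(sin θ sin δ cos φ₁, cos δ − sin φ₁ sin φ₂) = -89.09578°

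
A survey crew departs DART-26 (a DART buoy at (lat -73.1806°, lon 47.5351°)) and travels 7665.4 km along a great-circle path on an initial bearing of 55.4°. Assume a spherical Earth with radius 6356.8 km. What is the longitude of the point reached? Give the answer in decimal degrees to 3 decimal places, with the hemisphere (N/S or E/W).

99.063°E

δ = d/R = 7665.4/6356.8 = 1.205858 rad
φ₂ = arcsin(sin φ₁ cos δ + cos φ₁ sin δ cos θ)
   = arcsin(-0.95722·0.35689 + 0.28936·0.93415·0.56784) = -10.84400°
λ₂ = λ₁ + atan2(sin θ sin δ cos φ₁, cos δ − sin φ₁ sin φ₂) = 99.06287°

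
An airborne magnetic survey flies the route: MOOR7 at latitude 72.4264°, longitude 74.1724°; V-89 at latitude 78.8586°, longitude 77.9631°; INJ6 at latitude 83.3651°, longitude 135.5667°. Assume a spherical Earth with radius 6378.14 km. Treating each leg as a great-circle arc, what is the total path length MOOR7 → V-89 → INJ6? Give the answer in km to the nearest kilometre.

1771 km

MOOR7→V-89: c = 0.113397 rad, d = 723.26 km
V-89→INJ6: c = 0.164234 rad, d = 1047.50 km
Total = 723.26 + 1047.50 = 1770.76 km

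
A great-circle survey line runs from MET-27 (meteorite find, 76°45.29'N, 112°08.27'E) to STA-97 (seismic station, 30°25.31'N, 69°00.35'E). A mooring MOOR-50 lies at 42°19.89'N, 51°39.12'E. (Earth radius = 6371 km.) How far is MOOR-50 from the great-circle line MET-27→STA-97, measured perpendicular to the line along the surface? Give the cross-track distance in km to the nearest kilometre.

MET-27: φ = +76.75483°, λ = +112.13783°
STA-97: φ = +30.42183°, λ = +69.00583°
MOOR-50: φ = +42.33150°, λ = +51.65200°
δ₁₃ = central angle MET-27→MOOR-50 = 0.739290 rad  (haversine)
θ₁₃ = bearing MET-27→MOOR-50 = 252.714°,  θ₁₂ = bearing MET-27→STA-97 = 229.894°
dₓₜ = R·arcsin(sin δ₁₃ · sin(θ₁₃ − θ₁₂)) = 6371·arcsin(0.67376·sin(22.819°)) = 1684.301 km
|dₓₜ| = 1684.301 km

1684 km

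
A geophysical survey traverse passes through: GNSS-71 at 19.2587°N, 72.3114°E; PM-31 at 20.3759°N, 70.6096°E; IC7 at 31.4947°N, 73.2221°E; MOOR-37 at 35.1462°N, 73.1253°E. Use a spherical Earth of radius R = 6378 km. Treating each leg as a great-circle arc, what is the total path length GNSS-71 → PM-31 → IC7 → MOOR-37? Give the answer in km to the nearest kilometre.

1889 km

GNSS-71→PM-31: c = 0.034073 rad, d = 217.32 km
PM-31→IC7: c = 0.198322 rad, d = 1264.89 km
IC7→MOOR-37: c = 0.063746 rad, d = 406.57 km
Total = 217.32 + 1264.89 + 406.57 = 1888.79 km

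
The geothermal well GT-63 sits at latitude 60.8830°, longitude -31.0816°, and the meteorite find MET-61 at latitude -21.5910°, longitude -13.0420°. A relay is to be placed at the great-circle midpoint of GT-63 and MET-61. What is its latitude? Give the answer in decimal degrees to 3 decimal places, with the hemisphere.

19.850°N

Bx = cos φ₂ cos Δλ = 0.884126,  By = cos φ₂ sin Δλ = 0.287946
φₘ = atan2(sin φ₁ + sin φ₂, √((cos φ₁ + Bx)² + By²)) = 19.85027°
λₘ = λ₁ + atan2(By, cos φ₁ + Bx) = -19.21804°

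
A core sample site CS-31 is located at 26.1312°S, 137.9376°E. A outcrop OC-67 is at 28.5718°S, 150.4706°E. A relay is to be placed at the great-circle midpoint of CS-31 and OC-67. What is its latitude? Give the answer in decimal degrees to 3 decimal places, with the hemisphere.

27.492°S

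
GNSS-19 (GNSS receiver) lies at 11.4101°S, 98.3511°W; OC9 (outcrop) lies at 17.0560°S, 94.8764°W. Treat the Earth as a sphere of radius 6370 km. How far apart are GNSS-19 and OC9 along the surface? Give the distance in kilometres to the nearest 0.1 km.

Δφ = -5.6459°,  Δλ = 3.4747°
a = sin²(Δφ/2) + cos φ₁ cos φ₂ sin²(Δλ/2) = 0.003287
c = 2·arcsin(√a) = 0.114726 rad = 6.5733°
d = R·c = 6370 × 0.114726 = 730.8 km

730.8 km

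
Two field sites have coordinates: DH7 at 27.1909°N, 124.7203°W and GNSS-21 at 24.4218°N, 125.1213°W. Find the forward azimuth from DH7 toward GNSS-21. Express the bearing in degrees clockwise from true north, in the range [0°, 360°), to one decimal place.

187.5°

Δλ = -0.4010°
y = sin Δλ · cos φ₂ = -0.006373
x = cos φ₁ sin φ₂ − sin φ₁ cos φ₂ cos Δλ = -0.048301
θ = atan2(y, x) = -172.4842° → 187.5158° (mod 360°)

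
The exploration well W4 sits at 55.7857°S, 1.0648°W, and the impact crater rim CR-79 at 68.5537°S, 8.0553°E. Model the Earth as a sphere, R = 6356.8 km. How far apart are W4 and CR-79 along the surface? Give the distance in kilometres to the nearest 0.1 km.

Δφ = -12.7680°,  Δλ = 9.1201°
a = sin²(Δφ/2) + cos φ₁ cos φ₂ sin²(Δλ/2) = 0.013663
c = 2·arcsin(√a) = 0.234314 rad = 13.4252°
d = R·c = 6356.8 × 0.234314 = 1489.5 km

1489.5 km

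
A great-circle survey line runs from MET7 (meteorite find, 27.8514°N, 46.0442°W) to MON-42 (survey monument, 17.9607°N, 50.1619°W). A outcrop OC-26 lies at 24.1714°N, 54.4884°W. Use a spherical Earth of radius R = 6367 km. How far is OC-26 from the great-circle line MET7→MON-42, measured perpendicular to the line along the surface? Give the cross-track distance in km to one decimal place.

652.1 km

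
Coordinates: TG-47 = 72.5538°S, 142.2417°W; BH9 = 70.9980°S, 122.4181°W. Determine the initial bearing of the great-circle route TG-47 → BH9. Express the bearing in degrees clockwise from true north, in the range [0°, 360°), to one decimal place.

85.5°

Δλ = 19.8236°
y = sin Δλ · cos φ₂ = 0.110420
x = cos φ₁ sin φ₂ − sin φ₁ cos φ₂ cos Δλ = 0.008743
θ = atan2(y, x) = 85.4726° → 85.4726° (mod 360°)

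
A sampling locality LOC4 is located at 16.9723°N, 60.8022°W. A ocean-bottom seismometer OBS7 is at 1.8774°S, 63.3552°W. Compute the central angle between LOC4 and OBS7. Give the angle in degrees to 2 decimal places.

19.02°

Δφ = -18.8497°,  Δλ = -2.5530°
a = sin²(Δφ/2) + cos φ₁ cos φ₂ sin²(Δλ/2) = 0.027290
c = 2·arcsin(√a) = 0.331914 rad = 19.0172°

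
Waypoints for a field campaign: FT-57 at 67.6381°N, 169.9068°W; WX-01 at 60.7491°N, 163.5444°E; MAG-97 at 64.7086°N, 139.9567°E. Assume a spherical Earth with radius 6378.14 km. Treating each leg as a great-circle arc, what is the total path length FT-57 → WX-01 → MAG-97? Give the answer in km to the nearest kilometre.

FT-57→WX-01: c = 0.232134 rad, d = 1480.59 km
WX-01→MAG-97: c = 0.199472 rad, d = 1272.26 km
Total = 1480.59 + 1272.26 = 2752.85 km

2753 km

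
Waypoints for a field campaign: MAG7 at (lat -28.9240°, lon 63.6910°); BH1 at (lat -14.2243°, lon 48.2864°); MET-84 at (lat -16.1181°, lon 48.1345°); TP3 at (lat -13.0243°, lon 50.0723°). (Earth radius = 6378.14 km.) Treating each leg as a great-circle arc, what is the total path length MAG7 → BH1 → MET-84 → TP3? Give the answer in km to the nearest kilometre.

2894 km

MAG7→BH1: c = 0.357460 rad, d = 2279.93 km
BH1→MET-84: c = 0.033152 rad, d = 211.45 km
MET-84→TP3: c = 0.063141 rad, d = 402.72 km
Total = 2279.93 + 211.45 + 402.72 = 2894.10 km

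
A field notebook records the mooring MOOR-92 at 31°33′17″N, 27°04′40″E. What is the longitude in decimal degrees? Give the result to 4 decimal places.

27.0778°E

27° + 4′/60 + 40″/3600 = 27 + 0.06667 + 0.01111 = 27.0778°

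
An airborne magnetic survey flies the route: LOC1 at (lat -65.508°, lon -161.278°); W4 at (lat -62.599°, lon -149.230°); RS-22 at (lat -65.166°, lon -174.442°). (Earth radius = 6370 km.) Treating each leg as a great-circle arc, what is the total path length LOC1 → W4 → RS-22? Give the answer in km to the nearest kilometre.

LOC1→W4: c = 0.104844 rad, d = 667.86 km
W4→RS-22: c = 0.197380 rad, d = 1257.31 km
Total = 667.86 + 1257.31 = 1925.17 km

1925 km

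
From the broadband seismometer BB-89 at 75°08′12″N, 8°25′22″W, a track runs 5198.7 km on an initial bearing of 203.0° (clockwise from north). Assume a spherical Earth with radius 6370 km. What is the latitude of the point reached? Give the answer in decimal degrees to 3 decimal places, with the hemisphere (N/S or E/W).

29.348°N

BB-89: φ = +75.13667°, λ = -8.42278°
δ = d/R = 5198.7/6370 = 0.816122 rad
φ₂ = arcsin(sin φ₁ cos δ + cos φ₁ sin δ cos θ)
   = arcsin(0.96654·0.68505 + 0.25651·0.72849·-0.92050) = 29.34817°
λ₂ = λ₁ + atan2(sin θ sin δ cos φ₁, cos δ − sin φ₁ sin φ₂) = -27.48270°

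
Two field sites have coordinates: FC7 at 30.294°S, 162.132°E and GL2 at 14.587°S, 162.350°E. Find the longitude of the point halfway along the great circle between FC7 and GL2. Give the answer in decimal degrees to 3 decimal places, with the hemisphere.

162.247°E

Bx = cos φ₂ cos Δλ = 0.967759,  By = cos φ₂ sin Δλ = 0.003682
φₘ = atan2(sin φ₁ + sin φ₂, √((cos φ₁ + Bx)² + By²)) = -22.44054°
λₘ = λ₁ + atan2(By, cos φ₁ + Bx) = 162.24721°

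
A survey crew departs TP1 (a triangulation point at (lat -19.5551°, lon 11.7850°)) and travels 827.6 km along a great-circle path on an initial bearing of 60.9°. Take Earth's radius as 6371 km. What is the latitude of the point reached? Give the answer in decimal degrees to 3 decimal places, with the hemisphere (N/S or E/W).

15.815°S

δ = d/R = 827.6/6371 = 0.129901 rad
φ₂ = arcsin(sin φ₁ cos δ + cos φ₁ sin δ cos θ)
   = arcsin(-0.33471·0.99157 + 0.94232·0.12954·0.48634) = -15.81481°
λ₂ = λ₁ + atan2(sin θ sin δ cos φ₁, cos δ − sin φ₁ sin φ₂) = 18.54080°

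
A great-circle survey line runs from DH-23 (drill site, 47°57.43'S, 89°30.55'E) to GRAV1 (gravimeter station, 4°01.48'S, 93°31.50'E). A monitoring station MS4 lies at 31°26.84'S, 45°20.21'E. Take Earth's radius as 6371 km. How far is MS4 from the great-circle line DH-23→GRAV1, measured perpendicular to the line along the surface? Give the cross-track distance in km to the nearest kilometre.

DH-23: φ = -47.95717°, λ = +89.50917°
GRAV1: φ = -4.02467°, λ = +93.52500°
MS4: φ = -31.44733°, λ = +45.33683°
δ₁₃ = central angle DH-23→MS4 = 0.648107 rad  (haversine)
θ₁₃ = bearing DH-23→MS4 = 280.020°,  θ₁₂ = bearing DH-23→GRAV1 = 5.765°
dₓₜ = R·arcsin(sin δ₁₃ · sin(θ₁₃ − θ₁₂)) = 6371·arcsin(0.60368·sin(274.256°)) = -4115.801 km
|dₓₜ| = 4115.801 km

4116 km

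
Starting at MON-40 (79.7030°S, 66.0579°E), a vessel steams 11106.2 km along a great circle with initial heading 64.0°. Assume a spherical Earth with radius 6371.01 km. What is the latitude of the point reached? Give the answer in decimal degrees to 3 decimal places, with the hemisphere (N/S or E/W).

14.242°N

δ = d/R = 11106.2/6371.01 = 1.743240 rad
φ₂ = arcsin(sin φ₁ cos δ + cos φ₁ sin δ cos θ)
   = arcsin(-0.98389·-0.17159 + 0.17875·0.98517·0.43837) = 14.24234°
λ₂ = λ₁ + atan2(sin θ sin δ cos φ₁, cos δ − sin φ₁ sin φ₂) = 132.05746°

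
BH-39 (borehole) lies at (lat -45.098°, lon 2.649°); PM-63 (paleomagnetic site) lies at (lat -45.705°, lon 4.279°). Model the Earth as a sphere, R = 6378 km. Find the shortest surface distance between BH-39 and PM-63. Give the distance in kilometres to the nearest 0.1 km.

Δφ = -0.6070°,  Δλ = 1.6300°
a = sin²(Δφ/2) + cos φ₁ cos φ₂ sin²(Δλ/2) = 0.000128
c = 2·arcsin(√a) = 0.022610 rad = 1.2954°
d = R·c = 6378 × 0.022610 = 144.2 km

144.2 km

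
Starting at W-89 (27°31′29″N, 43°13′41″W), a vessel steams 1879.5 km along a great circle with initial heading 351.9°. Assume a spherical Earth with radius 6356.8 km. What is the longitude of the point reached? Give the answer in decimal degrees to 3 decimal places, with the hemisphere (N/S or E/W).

W-89: φ = +27.52472°, λ = -43.22806°
δ = d/R = 1879.5/6356.8 = 0.295668 rad
φ₂ = arcsin(sin φ₁ cos δ + cos φ₁ sin δ cos θ)
   = arcsin(0.46213·0.95661 + 0.88681·0.29138·0.99002) = 44.25864°
λ₂ = λ₁ + atan2(sin θ sin δ cos φ₁, cos δ − sin φ₁ sin φ₂) = -46.51431°

46.514°W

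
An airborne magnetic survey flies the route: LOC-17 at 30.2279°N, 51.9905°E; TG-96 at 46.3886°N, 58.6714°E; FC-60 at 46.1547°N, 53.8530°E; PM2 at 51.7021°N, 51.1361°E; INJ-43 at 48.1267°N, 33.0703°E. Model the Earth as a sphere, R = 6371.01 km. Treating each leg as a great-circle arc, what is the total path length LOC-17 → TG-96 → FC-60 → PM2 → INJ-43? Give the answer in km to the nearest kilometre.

4256 km

LOC-17→TG-96: c = 0.296250 rad, d = 1887.41 km
TG-96→FC-60: c = 0.058265 rad, d = 371.21 km
FC-60→PM2: c = 0.101690 rad, d = 647.87 km
PM2→INJ-43: c = 0.211773 rad, d = 1349.21 km
Total = 1887.41 + 371.21 + 647.87 + 1349.21 = 4255.70 km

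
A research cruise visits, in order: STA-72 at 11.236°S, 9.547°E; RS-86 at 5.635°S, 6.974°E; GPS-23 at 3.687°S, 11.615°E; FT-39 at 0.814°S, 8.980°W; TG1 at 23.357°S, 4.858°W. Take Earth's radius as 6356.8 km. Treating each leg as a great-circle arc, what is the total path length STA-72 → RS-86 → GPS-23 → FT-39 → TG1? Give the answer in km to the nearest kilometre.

6085 km

STA-72→RS-86: c = 0.107368 rad, d = 682.51 km
RS-86→GPS-23: c = 0.087596 rad, d = 556.83 km
GPS-23→FT-39: c = 0.362616 rad, d = 2305.08 km
FT-39→TG1: c = 0.399598 rad, d = 2540.16 km
Total = 682.51 + 556.83 + 2305.08 + 2540.16 = 6084.59 km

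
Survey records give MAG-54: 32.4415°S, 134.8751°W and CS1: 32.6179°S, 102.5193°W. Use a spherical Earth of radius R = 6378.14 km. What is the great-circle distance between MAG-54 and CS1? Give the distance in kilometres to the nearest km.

3025 km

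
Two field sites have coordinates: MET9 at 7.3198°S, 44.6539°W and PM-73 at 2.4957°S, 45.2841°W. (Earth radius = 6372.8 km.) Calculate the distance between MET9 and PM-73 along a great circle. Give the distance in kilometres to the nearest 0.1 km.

Δφ = 4.8241°,  Δλ = -0.6302°
a = sin²(Δφ/2) + cos φ₁ cos φ₂ sin²(Δλ/2) = 0.001801
c = 2·arcsin(√a) = 0.084906 rad = 4.8648°
d = R·c = 6372.8 × 0.084906 = 541.1 km

541.1 km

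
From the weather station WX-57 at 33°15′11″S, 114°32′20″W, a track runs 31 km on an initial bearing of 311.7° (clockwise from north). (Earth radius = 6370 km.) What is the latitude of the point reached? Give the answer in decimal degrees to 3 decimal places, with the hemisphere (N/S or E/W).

WX-57: φ = -33.25306°, λ = -114.53889°
δ = d/R = 31/6370 = 0.004867 rad
φ₂ = arcsin(sin φ₁ cos δ + cos φ₁ sin δ cos θ)
   = arcsin(-0.54834·0.99999 + 0.83626·0.00487·0.66523) = -33.06732°
λ₂ = λ₁ + atan2(sin θ sin δ cos φ₁, cos δ − sin φ₁ sin φ₂) = -114.78731°

33.067°S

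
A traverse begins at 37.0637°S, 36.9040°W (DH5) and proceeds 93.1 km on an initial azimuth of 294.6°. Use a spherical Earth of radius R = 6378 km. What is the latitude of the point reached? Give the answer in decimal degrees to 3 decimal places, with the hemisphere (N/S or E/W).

36.712°S

δ = d/R = 93.1/6378 = 0.014597 rad
φ₂ = arcsin(sin φ₁ cos δ + cos φ₁ sin δ cos θ)
   = arcsin(-0.60270·0.99989 + 0.79797·0.01460·0.41628) = -36.71176°
λ₂ = λ₁ + atan2(sin θ sin δ cos φ₁, cos δ − sin φ₁ sin φ₂) = -37.85260°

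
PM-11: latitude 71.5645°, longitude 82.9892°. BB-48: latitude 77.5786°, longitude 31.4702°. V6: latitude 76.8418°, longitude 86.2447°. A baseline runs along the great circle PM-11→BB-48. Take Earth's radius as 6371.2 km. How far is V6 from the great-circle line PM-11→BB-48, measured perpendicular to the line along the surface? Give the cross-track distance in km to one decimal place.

δ₁₃ = central angle PM-11→V6 = 0.093361 rad  (haversine)
θ₁₃ = bearing PM-11→V6 = 7.971°,  θ₁₂ = bearing PM-11→BB-48 = 317.203°
dₓₜ = R·arcsin(sin δ₁₃ · sin(θ₁₃ − θ₁₂)) = 6371.2·arcsin(0.09323·sin(-309.232°)) = 460.474 km
|dₓₜ| = 460.474 km

460.5 km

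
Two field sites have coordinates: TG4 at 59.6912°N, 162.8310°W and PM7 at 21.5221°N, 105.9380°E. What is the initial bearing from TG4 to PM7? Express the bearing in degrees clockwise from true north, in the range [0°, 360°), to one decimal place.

282.3°

Δλ = -91.2310°
y = sin Δλ · cos φ₂ = -0.930061
x = cos φ₁ sin φ₂ − sin φ₁ cos φ₂ cos Δλ = 0.202393
θ = atan2(y, x) = -77.7231° → 282.2769° (mod 360°)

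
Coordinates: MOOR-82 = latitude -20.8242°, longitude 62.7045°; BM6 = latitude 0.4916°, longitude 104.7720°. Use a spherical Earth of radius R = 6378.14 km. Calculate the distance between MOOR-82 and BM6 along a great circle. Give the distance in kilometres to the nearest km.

5155 km

Δφ = 21.3158°,  Δλ = 42.0675°
a = sin²(Δφ/2) + cos φ₁ cos φ₂ sin²(Δλ/2) = 0.154607
c = 2·arcsin(√a) = 0.808220 rad = 46.3076°
d = R·c = 6378.14 × 0.808220 = 5154.9 km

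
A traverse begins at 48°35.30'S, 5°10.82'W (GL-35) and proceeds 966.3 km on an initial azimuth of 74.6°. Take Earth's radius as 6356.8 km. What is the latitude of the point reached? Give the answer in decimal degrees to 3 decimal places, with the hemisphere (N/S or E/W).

GL-35: φ = -48.58833°, λ = -5.18033°
δ = d/R = 966.3/6356.8 = 0.152010 rad
φ₂ = arcsin(sin φ₁ cos δ + cos φ₁ sin δ cos θ)
   = arcsin(-0.74998·0.98847 + 0.66146·0.15143·0.26556) = -45.62102°
λ₂ = λ₁ + atan2(sin θ sin δ cos φ₁, cos δ − sin φ₁ sin φ₂) = 6.86784°

45.621°S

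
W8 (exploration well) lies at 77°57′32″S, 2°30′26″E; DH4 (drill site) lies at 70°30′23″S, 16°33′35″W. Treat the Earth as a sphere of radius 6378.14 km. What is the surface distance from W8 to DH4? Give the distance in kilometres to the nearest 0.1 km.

1000.0 km

W8: φ = -77.95889°, λ = +2.50722°
DH4: φ = -70.50639°, λ = -16.55972°
Δφ = 7.4525°,  Δλ = -19.0669°
a = sin²(Δφ/2) + cos φ₁ cos φ₂ sin²(Δλ/2) = 0.006133
c = 2·arcsin(√a) = 0.156791 rad = 8.9834°
d = R·c = 6378.14 × 0.156791 = 1000.0 km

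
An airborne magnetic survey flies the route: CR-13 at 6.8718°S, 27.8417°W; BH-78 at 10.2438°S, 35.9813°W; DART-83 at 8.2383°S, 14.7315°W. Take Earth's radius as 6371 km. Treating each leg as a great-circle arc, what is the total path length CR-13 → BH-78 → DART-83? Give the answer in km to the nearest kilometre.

CR-13→BH-78: c = 0.152288 rad, d = 970.23 km
BH-78→DART-83: c = 0.367660 rad, d = 2342.36 km
Total = 970.23 + 2342.36 = 3312.59 km

3313 km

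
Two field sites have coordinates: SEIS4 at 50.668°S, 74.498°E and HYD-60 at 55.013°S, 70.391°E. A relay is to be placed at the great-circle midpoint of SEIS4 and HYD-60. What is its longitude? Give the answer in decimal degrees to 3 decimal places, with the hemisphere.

Bx = cos φ₂ cos Δλ = 0.571918,  By = cos φ₂ sin Δλ = -0.041066
φₘ = atan2(sin φ₁ + sin φ₂, √((cos φ₁ + Bx)² + By²)) = -52.85817°
λₘ = λ₁ + atan2(By, cos φ₁ + Bx) = 72.54732°

72.547°E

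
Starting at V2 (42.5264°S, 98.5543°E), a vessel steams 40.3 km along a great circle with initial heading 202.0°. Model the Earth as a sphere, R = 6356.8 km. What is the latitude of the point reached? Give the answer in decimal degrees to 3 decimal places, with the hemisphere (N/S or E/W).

δ = d/R = 40.3/6356.8 = 0.006340 rad
φ₂ = arcsin(sin φ₁ cos δ + cos φ₁ sin δ cos θ)
   = arcsin(-0.67593·0.99998 + 0.73697·0.00634·-0.92718) = -42.86304°
λ₂ = λ₁ + atan2(sin θ sin δ cos φ₁, cos δ − sin φ₁ sin φ₂) = 98.36866°

42.863°S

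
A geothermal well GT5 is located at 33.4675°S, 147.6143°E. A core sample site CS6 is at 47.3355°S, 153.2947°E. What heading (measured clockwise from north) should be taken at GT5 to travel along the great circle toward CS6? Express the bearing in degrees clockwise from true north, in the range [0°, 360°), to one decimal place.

164.5°

Δλ = 5.6804°
y = sin Δλ · cos φ₂ = 0.067079
x = cos φ₁ sin φ₂ − sin φ₁ cos φ₂ cos Δλ = -0.241521
θ = atan2(y, x) = 164.4782° → 164.4782° (mod 360°)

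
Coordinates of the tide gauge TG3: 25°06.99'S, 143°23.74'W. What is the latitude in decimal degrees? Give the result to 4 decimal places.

25° + 6.99′/60 = 25 + 0.11650 = 25.1165°

25.1165°S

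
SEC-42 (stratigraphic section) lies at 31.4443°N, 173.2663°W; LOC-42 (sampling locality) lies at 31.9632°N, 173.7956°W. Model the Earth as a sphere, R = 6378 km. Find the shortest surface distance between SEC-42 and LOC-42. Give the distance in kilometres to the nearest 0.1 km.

Δφ = 0.5189°,  Δλ = -0.5293°
a = sin²(Δφ/2) + cos φ₁ cos φ₂ sin²(Δλ/2) = 0.000036
c = 2·arcsin(√a) = 0.011991 rad = 0.6871°
d = R·c = 6378 × 0.011991 = 76.5 km

76.5 km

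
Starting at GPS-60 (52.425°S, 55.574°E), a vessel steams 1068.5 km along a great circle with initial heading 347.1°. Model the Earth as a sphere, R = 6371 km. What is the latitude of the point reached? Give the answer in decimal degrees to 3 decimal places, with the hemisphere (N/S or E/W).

δ = d/R = 1068.5/6371 = 0.167713 rad
φ₂ = arcsin(sin φ₁ cos δ + cos φ₁ sin δ cos θ)
   = arcsin(-0.79256·0.98597 + 0.60980·0.16693·0.97476) = -43.01675°
λ₂ = λ₁ + atan2(sin θ sin δ cos φ₁, cos δ − sin φ₁ sin φ₂) = 52.65239°

43.017°S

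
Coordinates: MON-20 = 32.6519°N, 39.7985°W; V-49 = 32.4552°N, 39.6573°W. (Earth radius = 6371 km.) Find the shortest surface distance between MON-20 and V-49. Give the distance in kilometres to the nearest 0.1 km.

Δφ = -0.1967°,  Δλ = 0.1412°
a = sin²(Δφ/2) + cos φ₁ cos φ₂ sin²(Δλ/2) = 0.000004
c = 2·arcsin(√a) = 0.004013 rad = 0.2299°
d = R·c = 6371 × 0.004013 = 25.6 km

25.6 km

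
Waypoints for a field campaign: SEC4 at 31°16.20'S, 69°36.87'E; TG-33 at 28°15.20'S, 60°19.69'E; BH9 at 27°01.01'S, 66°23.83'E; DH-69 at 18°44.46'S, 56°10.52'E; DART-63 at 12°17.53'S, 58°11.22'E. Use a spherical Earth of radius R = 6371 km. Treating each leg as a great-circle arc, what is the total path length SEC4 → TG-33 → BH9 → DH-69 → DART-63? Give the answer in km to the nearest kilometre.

SEC4: φ = -31.27000°, λ = +69.61450°
TG-33: φ = -28.25333°, λ = +60.32817°
BH9: φ = -27.01683°, λ = +66.39717°
DH-69: φ = -18.74100°, λ = +56.17533°
DART-63: φ = -12.29217°, λ = +58.18700°
SEC4→TG-33: c = 0.150162 rad, d = 956.68 km
TG-33→BH9: c = 0.096277 rad, d = 613.38 km
BH9→DH-69: c = 0.218626 rad, d = 1392.87 km
DH-69→DART-63: c = 0.117521 rad, d = 748.73 km
Total = 956.68 + 613.38 + 1392.87 + 748.73 = 3711.66 km

3712 km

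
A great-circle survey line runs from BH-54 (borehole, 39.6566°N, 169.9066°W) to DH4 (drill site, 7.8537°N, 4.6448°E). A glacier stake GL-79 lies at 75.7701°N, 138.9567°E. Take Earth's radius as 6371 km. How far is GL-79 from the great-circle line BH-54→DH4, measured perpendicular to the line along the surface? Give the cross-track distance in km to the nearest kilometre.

δ₁₃ = central angle BH-54→GL-79 = 0.741658 rad  (haversine)
θ₁₃ = bearing BH-54→GL-79 = 343.540°,  θ₁₂ = bearing BH-54→DH4 = 7.297°
dₓₜ = R·arcsin(sin δ₁₃ · sin(θ₁₃ − θ₁₂)) = 6371·arcsin(0.67551·sin(336.243°)) = -1755.931 km
|dₓₜ| = 1755.931 km

1756 km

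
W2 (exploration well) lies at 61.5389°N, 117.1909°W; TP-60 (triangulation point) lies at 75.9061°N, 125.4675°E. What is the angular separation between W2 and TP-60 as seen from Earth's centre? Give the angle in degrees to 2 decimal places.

36.93°

Δφ = 14.3672°,  Δλ = -117.3416°
a = sin²(Δφ/2) + cos φ₁ cos φ₂ sin²(Δλ/2) = 0.100312
c = 2·arcsin(√a) = 0.644540 rad = 36.9294°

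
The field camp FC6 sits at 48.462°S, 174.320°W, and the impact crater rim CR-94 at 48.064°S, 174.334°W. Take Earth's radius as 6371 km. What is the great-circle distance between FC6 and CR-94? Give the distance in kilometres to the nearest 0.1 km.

44.3 km

Δφ = 0.3980°,  Δλ = -0.0140°
a = sin²(Δφ/2) + cos φ₁ cos φ₂ sin²(Δλ/2) = 0.000012
c = 2·arcsin(√a) = 0.006948 rad = 0.3981°
d = R·c = 6371 × 0.006948 = 44.3 km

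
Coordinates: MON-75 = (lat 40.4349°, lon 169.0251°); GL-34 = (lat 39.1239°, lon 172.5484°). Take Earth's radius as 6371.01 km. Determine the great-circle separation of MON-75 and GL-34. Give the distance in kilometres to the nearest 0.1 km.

334.5 km

Δφ = -1.3110°,  Δλ = 3.5233°
a = sin²(Δφ/2) + cos φ₁ cos φ₂ sin²(Δλ/2) = 0.000689
c = 2·arcsin(√a) = 0.052501 rad = 3.0081°
d = R·c = 6371.01 × 0.052501 = 334.5 km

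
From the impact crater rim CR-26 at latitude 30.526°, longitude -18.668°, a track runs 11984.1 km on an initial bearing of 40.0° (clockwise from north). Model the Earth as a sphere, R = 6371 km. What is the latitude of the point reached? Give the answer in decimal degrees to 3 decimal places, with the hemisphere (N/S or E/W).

28.249°N

δ = d/R = 11984.1/6371 = 1.881039 rad
φ₂ = arcsin(sin φ₁ cos δ + cos φ₁ sin δ cos θ)
   = arcsin(0.50793·-0.30529 + 0.86140·0.95226·0.76604) = 28.24882°
λ₂ = λ₁ + atan2(sin θ sin δ cos φ₁, cos δ − sin φ₁ sin φ₂) = 117.31611°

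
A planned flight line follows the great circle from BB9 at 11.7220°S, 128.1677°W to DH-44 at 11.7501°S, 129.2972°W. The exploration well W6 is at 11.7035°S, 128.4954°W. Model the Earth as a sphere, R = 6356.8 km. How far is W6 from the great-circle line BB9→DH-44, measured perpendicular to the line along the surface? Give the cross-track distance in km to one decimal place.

δ₁₃ = central angle BB9→W6 = 0.005610 rad  (haversine)
θ₁₃ = bearing BB9→W6 = 273.266°,  θ₁₂ = bearing BB9→DH-44 = 268.430°
dₓₜ = R·arcsin(sin δ₁₃ · sin(θ₁₃ − θ₁₂)) = 6356.8·arcsin(0.00561·sin(4.837°)) = 3.007 km
|dₓₜ| = 3.007 km

3.0 km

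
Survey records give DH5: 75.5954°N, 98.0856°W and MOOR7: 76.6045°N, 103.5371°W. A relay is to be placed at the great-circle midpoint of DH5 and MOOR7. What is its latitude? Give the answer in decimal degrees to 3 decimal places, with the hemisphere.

Bx = cos φ₂ cos Δλ = 0.230624,  By = cos φ₂ sin Δλ = -0.022010
φₘ = atan2(sin φ₁ + sin φ₂, √((cos φ₁ + Bx)² + By²)) = 76.11505°
λₘ = λ₁ + atan2(By, cos φ₁ + Bx) = -100.71428°

76.115°N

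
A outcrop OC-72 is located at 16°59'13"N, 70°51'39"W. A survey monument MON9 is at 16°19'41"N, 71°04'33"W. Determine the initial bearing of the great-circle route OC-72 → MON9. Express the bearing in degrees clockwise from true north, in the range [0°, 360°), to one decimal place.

197.4°

OC-72: φ = +16.98694°, λ = -70.86083°
MON9: φ = +16.32806°, λ = -71.07583°
Δλ = -0.2150°
y = sin Δλ · cos φ₂ = -0.003601
x = cos φ₁ sin φ₂ − sin φ₁ cos φ₂ cos Δλ = -0.011498
θ = atan2(y, x) = -162.6091° → 197.3909° (mod 360°)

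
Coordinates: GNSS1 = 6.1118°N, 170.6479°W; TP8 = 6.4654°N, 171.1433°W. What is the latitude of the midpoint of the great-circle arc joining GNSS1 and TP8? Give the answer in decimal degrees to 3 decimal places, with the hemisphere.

6.289°N

Bx = cos φ₂ cos Δλ = 0.993603,  By = cos φ₂ sin Δλ = -0.008591
φₘ = atan2(sin φ₁ + sin φ₂, √((cos φ₁ + Bx)² + By²)) = 6.28866°
λₘ = λ₁ + atan2(By, cos φ₁ + Bx) = -170.89552°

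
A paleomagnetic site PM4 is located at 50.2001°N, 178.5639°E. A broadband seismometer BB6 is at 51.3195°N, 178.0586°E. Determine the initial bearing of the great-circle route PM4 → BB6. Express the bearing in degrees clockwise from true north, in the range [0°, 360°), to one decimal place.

Δλ = -0.5053°
y = sin Δλ · cos φ₂ = -0.005512
x = cos φ₁ sin φ₂ − sin φ₁ cos φ₂ cos Δλ = 0.019555
θ = atan2(y, x) = -15.7411° → 344.2589° (mod 360°)

344.3°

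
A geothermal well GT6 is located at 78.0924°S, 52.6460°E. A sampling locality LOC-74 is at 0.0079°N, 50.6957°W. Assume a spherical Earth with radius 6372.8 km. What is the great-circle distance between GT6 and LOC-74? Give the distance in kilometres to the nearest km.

10315 km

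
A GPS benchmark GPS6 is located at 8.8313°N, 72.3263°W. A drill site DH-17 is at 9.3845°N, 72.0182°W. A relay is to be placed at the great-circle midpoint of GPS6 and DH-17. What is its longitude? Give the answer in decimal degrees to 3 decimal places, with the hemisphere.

72.172°W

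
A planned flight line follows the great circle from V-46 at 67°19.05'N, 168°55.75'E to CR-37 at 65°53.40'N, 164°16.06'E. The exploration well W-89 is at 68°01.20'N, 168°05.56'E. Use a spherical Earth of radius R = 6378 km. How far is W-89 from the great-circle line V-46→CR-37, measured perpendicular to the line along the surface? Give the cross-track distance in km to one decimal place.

V-46: φ = +67.31750°, λ = +168.92917°
CR-37: φ = +65.89000°, λ = +164.26767°
W-89: φ = +68.02000°, λ = +168.09267°
δ₁₃ = central angle V-46→W-89 = 0.013457 rad  (haversine)
θ₁₃ = bearing V-46→W-89 = 336.043°,  θ₁₂ = bearing V-46→CR-37 = 234.516°
dₓₜ = R·arcsin(sin δ₁₃ · sin(θ₁₃ − θ₁₂)) = 6378·arcsin(0.01346·sin(101.526°)) = 84.099 km
|dₓₜ| = 84.099 km

84.1 km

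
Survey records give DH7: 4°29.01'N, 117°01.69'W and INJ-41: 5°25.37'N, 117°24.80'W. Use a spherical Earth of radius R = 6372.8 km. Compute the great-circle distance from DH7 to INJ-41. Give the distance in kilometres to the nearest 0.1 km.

112.9 km

DH7: φ = +4.48350°, λ = -117.02817°
INJ-41: φ = +5.42283°, λ = -117.41333°
Δφ = 0.9393°,  Δλ = -0.3852°
a = sin²(Δφ/2) + cos φ₁ cos φ₂ sin²(Δλ/2) = 0.000078
c = 2·arcsin(√a) = 0.017710 rad = 1.0147°
d = R·c = 6372.8 × 0.017710 = 112.9 km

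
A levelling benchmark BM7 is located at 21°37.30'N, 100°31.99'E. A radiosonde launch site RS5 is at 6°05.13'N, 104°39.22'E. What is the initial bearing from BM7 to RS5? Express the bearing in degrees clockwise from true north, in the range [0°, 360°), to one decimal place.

BM7: φ = +21.62167°, λ = +100.53317°
RS5: φ = +6.08550°, λ = +104.65367°
Δλ = 4.1205°
y = sin Δλ · cos φ₂ = 0.071449
x = cos φ₁ sin φ₂ − sin φ₁ cos φ₂ cos Δλ = -0.266900
θ = atan2(y, x) = 165.0132° → 165.0132° (mod 360°)

165.0°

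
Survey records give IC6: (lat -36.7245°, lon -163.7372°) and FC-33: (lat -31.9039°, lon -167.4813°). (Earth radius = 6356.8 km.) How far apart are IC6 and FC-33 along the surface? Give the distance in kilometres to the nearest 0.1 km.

635.3 km

Δφ = 4.8206°,  Δλ = -3.7441°
a = sin²(Δφ/2) + cos φ₁ cos φ₂ sin²(Δλ/2) = 0.002495
c = 2·arcsin(√a) = 0.099937 rad = 5.7260°
d = R·c = 6356.8 × 0.099937 = 635.3 km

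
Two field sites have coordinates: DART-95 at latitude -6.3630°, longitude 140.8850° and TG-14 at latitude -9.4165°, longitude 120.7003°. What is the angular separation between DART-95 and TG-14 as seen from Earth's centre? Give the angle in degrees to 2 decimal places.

20.22°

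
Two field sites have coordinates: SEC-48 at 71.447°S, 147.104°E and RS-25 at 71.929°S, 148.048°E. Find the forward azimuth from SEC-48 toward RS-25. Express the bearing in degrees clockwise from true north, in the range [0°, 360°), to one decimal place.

Δλ = 0.9440°
y = sin Δλ · cos φ₂ = 0.005111
x = cos φ₁ sin φ₂ − sin φ₁ cos φ₂ cos Δλ = -0.008452
θ = atan2(y, x) = 148.8416° → 148.8416° (mod 360°)

148.8°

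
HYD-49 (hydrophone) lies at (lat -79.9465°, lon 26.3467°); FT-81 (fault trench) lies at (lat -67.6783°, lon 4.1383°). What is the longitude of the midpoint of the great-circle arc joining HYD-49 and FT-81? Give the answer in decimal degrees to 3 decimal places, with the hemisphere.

Bx = cos φ₂ cos Δλ = 0.351631,  By = cos φ₂ sin Δλ = -0.143558
φₘ = atan2(sin φ₁ + sin φ₂, √((cos φ₁ + Bx)² + By²)) = -74.06021°
λₘ = λ₁ + atan2(By, cos φ₁ + Bx) = 11.08658°

11.087°E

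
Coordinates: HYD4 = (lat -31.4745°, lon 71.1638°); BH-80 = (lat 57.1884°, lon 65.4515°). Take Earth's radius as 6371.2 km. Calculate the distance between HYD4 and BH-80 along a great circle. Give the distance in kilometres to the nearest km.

Δφ = 88.6629°,  Δλ = -5.7123°
a = sin²(Δφ/2) + cos φ₁ cos φ₂ sin²(Δλ/2) = 0.489480
c = 2·arcsin(√a) = 1.549755 rad = 88.7944°
d = R·c = 6371.2 × 1.549755 = 9873.8 km

9874 km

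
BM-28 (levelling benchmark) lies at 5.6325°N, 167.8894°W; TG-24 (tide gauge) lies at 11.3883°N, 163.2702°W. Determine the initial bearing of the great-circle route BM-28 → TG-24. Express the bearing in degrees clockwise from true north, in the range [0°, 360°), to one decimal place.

38.1°

Δλ = 4.6192°
y = sin Δλ · cos φ₂ = 0.078947
x = cos φ₁ sin φ₂ − sin φ₁ cos φ₂ cos Δλ = 0.100601
θ = atan2(y, x) = 38.1232° → 38.1232° (mod 360°)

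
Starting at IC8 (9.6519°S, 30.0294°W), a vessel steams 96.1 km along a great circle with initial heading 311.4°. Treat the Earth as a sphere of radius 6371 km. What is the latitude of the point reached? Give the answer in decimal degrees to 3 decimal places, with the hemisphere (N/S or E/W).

9.080°S

δ = d/R = 96.1/6371 = 0.015084 rad
φ₂ = arcsin(sin φ₁ cos δ + cos φ₁ sin δ cos θ)
   = arcsin(-0.16766·0.99989 + 0.98584·0.01508·0.66131) = -9.07975°
λ₂ = λ₁ + atan2(sin θ sin δ cos φ₁, cos δ − sin φ₁ sin φ₂) = -30.68590°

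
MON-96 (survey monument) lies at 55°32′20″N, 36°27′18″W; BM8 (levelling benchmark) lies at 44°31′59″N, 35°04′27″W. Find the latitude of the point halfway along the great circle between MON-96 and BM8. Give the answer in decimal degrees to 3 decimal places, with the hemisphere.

MON-96: φ = +55.53889°, λ = -36.45500°
BM8: φ = +44.53306°, λ = -35.07417°
Bx = cos φ₂ cos Δλ = 0.712639,  By = cos φ₂ sin Δλ = 0.017178
φₘ = atan2(sin φ₁ + sin φ₂, √((cos φ₁ + Bx)² + By²)) = 50.03799°
λₘ = λ₁ + atan2(By, cos φ₁ + Bx) = -35.68521°

50.038°N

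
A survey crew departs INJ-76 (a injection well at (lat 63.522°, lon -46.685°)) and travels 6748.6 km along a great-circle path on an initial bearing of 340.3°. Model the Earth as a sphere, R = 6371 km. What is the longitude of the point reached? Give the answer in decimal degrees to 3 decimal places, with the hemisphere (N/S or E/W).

162.955°E

δ = d/R = 6748.6/6371 = 1.059269 rad
φ₂ = arcsin(sin φ₁ cos δ + cos φ₁ sin δ cos θ)
   = arcsin(0.89511·0.48951 + 0.44585·0.87200·0.94147) = 53.53226°
λ₂ = λ₁ + atan2(sin θ sin δ cos φ₁, cos δ − sin φ₁ sin φ₂) = 162.95514°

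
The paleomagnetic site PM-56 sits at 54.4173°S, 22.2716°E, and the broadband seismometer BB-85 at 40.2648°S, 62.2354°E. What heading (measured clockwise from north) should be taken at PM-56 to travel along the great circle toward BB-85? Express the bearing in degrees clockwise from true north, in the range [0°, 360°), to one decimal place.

78.5°

Δλ = 39.9638°
y = sin Δλ · cos φ₂ = 0.490120
x = cos φ₁ sin φ₂ − sin φ₁ cos φ₂ cos Δλ = 0.099567
θ = atan2(y, x) = 78.5168° → 78.5168° (mod 360°)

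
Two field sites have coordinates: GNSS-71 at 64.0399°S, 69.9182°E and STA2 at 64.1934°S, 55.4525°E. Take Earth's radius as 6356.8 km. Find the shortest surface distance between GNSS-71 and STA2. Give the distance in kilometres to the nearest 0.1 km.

Δφ = -0.1535°,  Δλ = -14.4657°
a = sin²(Δφ/2) + cos φ₁ cos φ₂ sin²(Δλ/2) = 0.003023
c = 2·arcsin(√a) = 0.110010 rad = 6.3031°
d = R·c = 6356.8 × 0.110010 = 699.3 km

699.3 km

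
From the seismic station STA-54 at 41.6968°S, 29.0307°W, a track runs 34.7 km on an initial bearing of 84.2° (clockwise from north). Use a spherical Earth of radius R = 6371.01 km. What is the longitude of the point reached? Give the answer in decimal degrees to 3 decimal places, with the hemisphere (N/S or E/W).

28.615°W

δ = d/R = 34.7/6371.01 = 0.005447 rad
φ₂ = arcsin(sin φ₁ cos δ + cos φ₁ sin δ cos θ)
   = arcsin(-0.66519·0.99999 + 0.74668·0.00545·0.10106) = -41.66452°
λ₂ = λ₁ + atan2(sin θ sin δ cos φ₁, cos δ − sin φ₁ sin φ₂) = -28.61511°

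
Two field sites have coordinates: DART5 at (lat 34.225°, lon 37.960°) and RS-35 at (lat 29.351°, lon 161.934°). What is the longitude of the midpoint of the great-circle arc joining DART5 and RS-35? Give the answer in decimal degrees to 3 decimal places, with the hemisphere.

Bx = cos φ₂ cos Δλ = -0.487083,  By = cos φ₂ sin Δλ = 0.722838
φₘ = atan2(sin φ₁ + sin φ₂, √((cos φ₁ + Bx)² + By²)) = 52.80919°
λₘ = λ₁ + atan2(By, cos φ₁ + Bx) = 102.78529°

102.785°E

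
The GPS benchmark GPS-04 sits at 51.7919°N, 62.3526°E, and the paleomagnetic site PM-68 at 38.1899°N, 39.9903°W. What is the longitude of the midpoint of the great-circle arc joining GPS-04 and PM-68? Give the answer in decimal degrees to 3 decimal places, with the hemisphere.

2.755°E

Bx = cos φ₂ cos Δλ = -0.168010,  By = cos φ₂ sin Δλ = -0.767799
φₘ = atan2(sin φ₁ + sin φ₂, √((cos φ₁ + Bx)² + By²)) = 57.62387°
λₘ = λ₁ + atan2(By, cos φ₁ + Bx) = 2.75510°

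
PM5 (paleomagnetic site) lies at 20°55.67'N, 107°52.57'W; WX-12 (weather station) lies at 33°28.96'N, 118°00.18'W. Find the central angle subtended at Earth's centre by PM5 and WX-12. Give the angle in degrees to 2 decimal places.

PM5: φ = +20.92783°, λ = -107.87617°
WX-12: φ = +33.48267°, λ = -118.00300°
Δφ = 12.5548°,  Δλ = -10.1268°
a = sin²(Δφ/2) + cos φ₁ cos φ₂ sin²(Δλ/2) = 0.018024
c = 2·arcsin(√a) = 0.269321 rad = 15.4309°

15.43°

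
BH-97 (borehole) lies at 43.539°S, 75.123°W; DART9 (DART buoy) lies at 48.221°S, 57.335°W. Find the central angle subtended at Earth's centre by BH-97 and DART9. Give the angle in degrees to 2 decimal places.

13.20°

Δφ = -4.6820°,  Δλ = 17.7880°
a = sin²(Δφ/2) + cos φ₁ cos φ₂ sin²(Δλ/2) = 0.013213
c = 2·arcsin(√a) = 0.230406 rad = 13.2013°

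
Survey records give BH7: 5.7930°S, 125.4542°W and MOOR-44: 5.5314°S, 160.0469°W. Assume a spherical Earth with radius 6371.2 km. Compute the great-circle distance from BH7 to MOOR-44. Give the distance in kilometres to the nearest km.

Δφ = 0.2616°,  Δλ = -34.5927°
a = sin²(Δφ/2) + cos φ₁ cos φ₂ sin²(Δλ/2) = 0.087540
c = 2·arcsin(√a) = 0.600735 rad = 34.4196°
d = R·c = 6371.2 × 0.600735 = 3827.4 km

3827 km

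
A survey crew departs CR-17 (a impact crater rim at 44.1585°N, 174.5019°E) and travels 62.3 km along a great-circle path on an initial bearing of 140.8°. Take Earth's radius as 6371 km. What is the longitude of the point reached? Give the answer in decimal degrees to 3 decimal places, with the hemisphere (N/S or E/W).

174.992°E

δ = d/R = 62.3/6371 = 0.009779 rad
φ₂ = arcsin(sin φ₁ cos δ + cos φ₁ sin δ cos θ)
   = arcsin(0.69665·0.99995 + 0.71742·0.00978·-0.77494) = 43.72326°
λ₂ = λ₁ + atan2(sin θ sin δ cos φ₁, cos δ − sin φ₁ sin φ₂) = 174.99189°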